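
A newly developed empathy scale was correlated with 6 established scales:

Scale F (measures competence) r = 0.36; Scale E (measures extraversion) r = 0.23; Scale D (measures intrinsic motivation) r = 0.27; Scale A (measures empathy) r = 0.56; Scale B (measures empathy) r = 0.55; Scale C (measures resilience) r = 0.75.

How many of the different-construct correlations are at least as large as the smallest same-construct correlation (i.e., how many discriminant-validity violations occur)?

Convergent (same construct = empathy): Scale A, Scale B.
Smallest convergent = 0.55. Discriminant values: 0.36, 0.23, 0.27, 0.75; count ≥ 0.55 → 1.

1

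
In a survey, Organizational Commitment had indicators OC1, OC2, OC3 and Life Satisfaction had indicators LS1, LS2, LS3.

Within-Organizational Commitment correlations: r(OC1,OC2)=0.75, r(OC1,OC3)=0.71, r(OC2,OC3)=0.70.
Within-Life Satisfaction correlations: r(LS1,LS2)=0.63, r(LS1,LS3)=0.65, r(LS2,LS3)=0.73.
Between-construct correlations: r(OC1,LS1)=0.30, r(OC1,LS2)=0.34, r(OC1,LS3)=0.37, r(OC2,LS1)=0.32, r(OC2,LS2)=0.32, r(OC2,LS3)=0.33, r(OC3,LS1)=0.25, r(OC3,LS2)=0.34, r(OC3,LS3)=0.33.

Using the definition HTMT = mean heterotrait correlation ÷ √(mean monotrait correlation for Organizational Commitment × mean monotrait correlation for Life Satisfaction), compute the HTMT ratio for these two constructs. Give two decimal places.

0.46

Between-construct mean = 2.90/9 = 0.3222.
Mean within-OC = 2.16/3 = 0.7200; mean within-LS = 2.01/3 = 0.6700.
Geometric mean = √(0.7200 × 0.6700) = 0.6946.
HTMT = 0.3222 / 0.6946 = 0.46.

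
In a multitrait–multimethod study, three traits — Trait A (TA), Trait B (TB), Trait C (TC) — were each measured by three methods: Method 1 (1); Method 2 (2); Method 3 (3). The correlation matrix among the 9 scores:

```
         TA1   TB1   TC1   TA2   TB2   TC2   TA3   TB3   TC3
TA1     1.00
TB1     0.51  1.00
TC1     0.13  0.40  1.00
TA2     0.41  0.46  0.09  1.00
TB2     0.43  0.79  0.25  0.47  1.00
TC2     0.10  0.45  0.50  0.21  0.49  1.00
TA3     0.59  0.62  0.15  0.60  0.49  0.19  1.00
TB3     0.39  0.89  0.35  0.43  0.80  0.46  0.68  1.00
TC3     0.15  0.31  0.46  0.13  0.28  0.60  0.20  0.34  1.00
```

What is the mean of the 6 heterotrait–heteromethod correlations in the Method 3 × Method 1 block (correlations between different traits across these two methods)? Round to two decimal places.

0.33

HTHM values (method 3 × method 1): 0.62, 0.15, 0.39, 0.35, 0.15, 0.31; mean = 1.97/6 = 0.33.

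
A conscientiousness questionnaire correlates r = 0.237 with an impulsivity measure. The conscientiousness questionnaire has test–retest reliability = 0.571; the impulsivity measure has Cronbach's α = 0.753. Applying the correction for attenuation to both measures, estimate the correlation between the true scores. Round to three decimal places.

0.361

r_true = r_obs / √(r_xx · r_yy) = 0.237 / √(0.571 × 0.753) = 0.237 / √0.429963 = 0.237 / 0.6557 ≈ 0.361.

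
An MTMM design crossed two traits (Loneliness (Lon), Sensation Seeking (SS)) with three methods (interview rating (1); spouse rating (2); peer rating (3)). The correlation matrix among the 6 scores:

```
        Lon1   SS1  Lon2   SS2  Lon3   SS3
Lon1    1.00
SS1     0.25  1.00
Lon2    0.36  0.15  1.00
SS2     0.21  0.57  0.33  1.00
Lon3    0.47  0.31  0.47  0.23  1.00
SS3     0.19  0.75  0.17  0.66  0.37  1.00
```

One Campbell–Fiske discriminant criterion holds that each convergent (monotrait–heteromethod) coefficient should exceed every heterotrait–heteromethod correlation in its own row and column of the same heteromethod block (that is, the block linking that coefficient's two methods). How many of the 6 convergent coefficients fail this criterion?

0

Convergent coefficients and their comparison sets:
Lon (methods 1·2): 0.36 vs {0.21, 0.15} → pass.
Lon (methods 1·3): 0.47 vs {0.19, 0.31} → pass.
Lon (methods 2·3): 0.47 vs {0.17, 0.23} → pass.
SS (methods 1·2): 0.57 vs {0.15, 0.21} → pass.
SS (methods 1·3): 0.75 vs {0.31, 0.19} → pass.
SS (methods 2·3): 0.66 vs {0.23, 0.17} → pass.
0 of 6 fail.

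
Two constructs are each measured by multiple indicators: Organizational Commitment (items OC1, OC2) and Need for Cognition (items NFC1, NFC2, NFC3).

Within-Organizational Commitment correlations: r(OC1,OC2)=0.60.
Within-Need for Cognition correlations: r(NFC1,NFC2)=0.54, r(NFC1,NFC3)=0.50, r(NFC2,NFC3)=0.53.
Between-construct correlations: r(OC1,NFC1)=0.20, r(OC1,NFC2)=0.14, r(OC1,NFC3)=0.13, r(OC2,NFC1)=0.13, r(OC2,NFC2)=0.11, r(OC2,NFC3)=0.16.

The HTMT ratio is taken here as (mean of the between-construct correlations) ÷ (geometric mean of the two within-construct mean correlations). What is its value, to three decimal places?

0.259

Mean heterotrait r = 0.87/6 = 0.1450.
Mean within-OC = 0.60/1 = 0.6000; mean within-NFC = 1.57/3 = 0.5233.
Geometric mean = √(0.6000 × 0.5233) = 0.5603.
HTMT = 0.1450 / 0.5603 = 0.259.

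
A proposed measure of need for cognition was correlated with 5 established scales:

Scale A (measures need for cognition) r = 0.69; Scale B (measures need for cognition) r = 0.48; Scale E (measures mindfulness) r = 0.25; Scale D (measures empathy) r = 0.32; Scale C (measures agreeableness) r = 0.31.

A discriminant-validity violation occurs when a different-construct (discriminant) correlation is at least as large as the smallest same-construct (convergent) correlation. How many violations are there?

0

Convergent (same construct = need for cognition): Scale A, Scale B.
Smallest convergent = 0.48. Discriminant values: 0.25, 0.32, 0.31; count ≥ 0.48 → 0.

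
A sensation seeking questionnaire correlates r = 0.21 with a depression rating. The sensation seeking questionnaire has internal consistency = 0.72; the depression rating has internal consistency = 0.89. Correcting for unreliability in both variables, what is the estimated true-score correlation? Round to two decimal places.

r_true = r_obs / √(r_xx · r_yy) = 0.21 / √(0.72 × 0.89) = 0.21 / √0.6408 = 0.21 / 0.8005 ≈ 0.26.

0.26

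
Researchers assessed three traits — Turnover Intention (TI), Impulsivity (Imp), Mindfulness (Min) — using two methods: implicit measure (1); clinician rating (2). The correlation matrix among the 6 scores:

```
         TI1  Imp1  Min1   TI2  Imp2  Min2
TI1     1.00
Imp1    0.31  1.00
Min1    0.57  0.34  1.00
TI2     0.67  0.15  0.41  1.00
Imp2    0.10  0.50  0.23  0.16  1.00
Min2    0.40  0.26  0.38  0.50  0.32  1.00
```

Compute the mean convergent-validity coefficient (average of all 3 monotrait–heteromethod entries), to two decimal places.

0.52

Convergent values: 0.67, 0.50, 0.38; mean = 1.55/3 = 0.52.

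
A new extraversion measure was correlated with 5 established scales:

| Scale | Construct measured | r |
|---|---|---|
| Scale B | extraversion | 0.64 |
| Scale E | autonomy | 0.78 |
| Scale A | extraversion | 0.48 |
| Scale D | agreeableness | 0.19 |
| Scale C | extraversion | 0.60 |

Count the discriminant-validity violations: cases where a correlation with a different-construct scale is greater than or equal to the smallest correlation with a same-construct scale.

1

Convergent (same construct = extraversion): Scale B, Scale A, Scale C.
Smallest convergent = 0.48. Discriminant values: 0.78, 0.19; count ≥ 0.48 → 1.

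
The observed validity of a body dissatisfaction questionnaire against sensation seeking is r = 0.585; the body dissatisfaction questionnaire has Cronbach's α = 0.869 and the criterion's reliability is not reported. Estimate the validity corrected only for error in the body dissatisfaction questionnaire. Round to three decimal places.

0.628

Single correction: r_c = r_obs / √r_xx = 0.585 / √0.869 = 0.585 / 0.9322 ≈ 0.628.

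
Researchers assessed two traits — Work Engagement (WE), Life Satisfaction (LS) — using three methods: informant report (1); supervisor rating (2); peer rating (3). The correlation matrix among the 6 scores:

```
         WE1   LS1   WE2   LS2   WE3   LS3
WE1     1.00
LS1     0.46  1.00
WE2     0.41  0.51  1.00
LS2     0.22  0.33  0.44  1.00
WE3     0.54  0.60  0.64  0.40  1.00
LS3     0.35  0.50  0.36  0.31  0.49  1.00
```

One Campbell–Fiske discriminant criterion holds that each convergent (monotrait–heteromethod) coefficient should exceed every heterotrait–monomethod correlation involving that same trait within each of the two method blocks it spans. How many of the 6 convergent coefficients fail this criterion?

3

Each convergent coefficient versus the relevant comparison correlations:
WE (methods 1·2): 0.41 vs {0.46, 0.44} → fail.
WE (methods 1·3): 0.54 vs {0.46, 0.49} → pass.
WE (methods 2·3): 0.64 vs {0.44, 0.49} → pass.
LS (methods 1·2): 0.33 vs {0.46, 0.44} → fail.
LS (methods 1·3): 0.50 vs {0.46, 0.49} → pass.
LS (methods 2·3): 0.31 vs {0.44, 0.49} → fail.
3 of 6 fail.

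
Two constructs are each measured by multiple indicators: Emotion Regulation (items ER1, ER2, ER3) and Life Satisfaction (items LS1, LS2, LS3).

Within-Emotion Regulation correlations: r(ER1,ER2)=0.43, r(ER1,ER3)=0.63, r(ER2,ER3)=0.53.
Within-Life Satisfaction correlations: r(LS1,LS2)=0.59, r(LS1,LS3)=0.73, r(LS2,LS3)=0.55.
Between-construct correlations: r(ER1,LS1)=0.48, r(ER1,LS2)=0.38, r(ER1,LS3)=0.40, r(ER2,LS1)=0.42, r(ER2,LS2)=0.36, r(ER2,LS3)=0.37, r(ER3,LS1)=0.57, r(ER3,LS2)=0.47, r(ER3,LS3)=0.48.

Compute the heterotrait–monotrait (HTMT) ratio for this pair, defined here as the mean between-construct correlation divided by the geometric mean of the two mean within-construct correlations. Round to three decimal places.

Between-construct mean = 3.93/9 = 0.4367.
Mean within-ER = 1.59/3 = 0.5300; mean within-LS = 1.87/3 = 0.6233.
Geometric mean = √(0.5300 × 0.6233) = 0.5748.
HTMT = 0.4367 / 0.5748 = 0.760.

0.760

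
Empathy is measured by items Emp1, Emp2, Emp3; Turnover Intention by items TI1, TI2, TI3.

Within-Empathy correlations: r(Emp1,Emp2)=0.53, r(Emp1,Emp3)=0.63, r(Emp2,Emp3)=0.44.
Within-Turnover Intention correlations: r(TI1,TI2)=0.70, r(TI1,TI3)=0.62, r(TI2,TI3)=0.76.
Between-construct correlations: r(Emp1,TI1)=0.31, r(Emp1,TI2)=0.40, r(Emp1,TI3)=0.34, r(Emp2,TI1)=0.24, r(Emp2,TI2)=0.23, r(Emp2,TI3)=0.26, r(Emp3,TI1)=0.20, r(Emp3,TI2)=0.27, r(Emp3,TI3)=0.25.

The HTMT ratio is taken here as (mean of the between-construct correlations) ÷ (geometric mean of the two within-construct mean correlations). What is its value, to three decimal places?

0.457

Mean between = 2.50/9 = 0.2778.
Mean within-Emp = 1.60/3 = 0.5333; mean within-TI = 2.08/3 = 0.6933.
Geometric mean = √(0.5333 × 0.6933) = 0.6081.
HTMT = 0.2778 / 0.6081 = 0.457.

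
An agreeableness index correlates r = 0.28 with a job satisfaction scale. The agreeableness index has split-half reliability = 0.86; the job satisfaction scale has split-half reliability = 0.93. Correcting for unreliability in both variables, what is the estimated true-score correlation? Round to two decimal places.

r_true = r_obs / √(r_xx · r_yy) = 0.28 / √(0.86 × 0.93) = 0.28 / √0.7998 = 0.28 / 0.8943 ≈ 0.31.

0.31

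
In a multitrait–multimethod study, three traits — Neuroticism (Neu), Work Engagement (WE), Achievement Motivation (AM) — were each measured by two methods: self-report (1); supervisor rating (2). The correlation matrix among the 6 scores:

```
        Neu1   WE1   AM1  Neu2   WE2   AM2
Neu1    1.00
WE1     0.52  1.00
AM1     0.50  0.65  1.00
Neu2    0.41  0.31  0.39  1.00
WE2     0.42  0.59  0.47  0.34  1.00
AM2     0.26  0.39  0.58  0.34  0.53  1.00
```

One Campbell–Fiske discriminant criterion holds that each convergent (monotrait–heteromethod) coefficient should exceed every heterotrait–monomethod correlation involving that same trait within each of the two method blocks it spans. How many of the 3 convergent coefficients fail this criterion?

Checking each validity diagonal entry against its comparison values:
Neu (methods 1·2): 0.41 vs {0.52, 0.34, 0.50, 0.34} → fail.
WE (methods 1·2): 0.59 vs {0.52, 0.34, 0.65, 0.53} → fail.
AM (methods 1·2): 0.58 vs {0.50, 0.34, 0.65, 0.53} → fail.
3 of 3 fail.

3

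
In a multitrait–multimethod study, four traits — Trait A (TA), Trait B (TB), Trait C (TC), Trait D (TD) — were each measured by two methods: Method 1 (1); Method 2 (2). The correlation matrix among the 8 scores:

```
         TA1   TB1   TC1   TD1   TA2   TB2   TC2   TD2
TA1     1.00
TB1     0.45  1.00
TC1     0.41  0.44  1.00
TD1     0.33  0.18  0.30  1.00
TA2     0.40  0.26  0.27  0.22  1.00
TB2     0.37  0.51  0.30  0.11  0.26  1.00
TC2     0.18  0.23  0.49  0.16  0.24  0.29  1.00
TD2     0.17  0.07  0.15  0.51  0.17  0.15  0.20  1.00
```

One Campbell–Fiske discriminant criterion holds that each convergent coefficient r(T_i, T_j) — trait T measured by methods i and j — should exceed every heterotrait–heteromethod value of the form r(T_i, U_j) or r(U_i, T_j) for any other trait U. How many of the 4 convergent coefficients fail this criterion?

Convergent coefficients and their comparison sets:
TA (methods 1·2): 0.40 vs {0.37, 0.26, 0.18, 0.27, 0.17, 0.22} → pass.
TB (methods 1·2): 0.51 vs {0.26, 0.37, 0.23, 0.30, 0.07, 0.11} → pass.
TC (methods 1·2): 0.49 vs {0.27, 0.18, 0.30, 0.23, 0.15, 0.16} → pass.
TD (methods 1·2): 0.51 vs {0.22, 0.17, 0.11, 0.07, 0.16, 0.15} → pass.
0 of 4 fail.

0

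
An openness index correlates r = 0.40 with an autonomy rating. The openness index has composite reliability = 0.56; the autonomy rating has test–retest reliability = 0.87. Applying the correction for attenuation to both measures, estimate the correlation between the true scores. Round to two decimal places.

r_true = r_obs / √(r_xx · r_yy) = 0.40 / √(0.56 × 0.87) = 0.40 / √0.4872 = 0.40 / 0.6980 ≈ 0.57.

0.57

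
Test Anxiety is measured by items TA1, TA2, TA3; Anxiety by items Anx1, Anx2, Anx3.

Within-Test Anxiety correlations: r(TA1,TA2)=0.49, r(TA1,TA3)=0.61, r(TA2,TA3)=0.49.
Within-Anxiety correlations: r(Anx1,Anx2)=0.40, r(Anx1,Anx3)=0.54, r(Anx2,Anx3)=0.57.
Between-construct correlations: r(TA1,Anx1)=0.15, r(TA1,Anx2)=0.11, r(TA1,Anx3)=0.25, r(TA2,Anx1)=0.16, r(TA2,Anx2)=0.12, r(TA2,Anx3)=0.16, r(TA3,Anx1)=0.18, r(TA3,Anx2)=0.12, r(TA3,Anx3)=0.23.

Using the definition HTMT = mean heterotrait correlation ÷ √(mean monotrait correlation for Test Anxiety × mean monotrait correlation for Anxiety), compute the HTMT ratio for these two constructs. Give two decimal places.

0.32

Between-construct mean = 1.48/9 = 0.1644.
Mean within-TA = 1.59/3 = 0.5300; mean within-Anx = 1.51/3 = 0.5033.
Geometric mean = √(0.5300 × 0.5033) = 0.5165.
HTMT = 0.1644 / 0.5165 = 0.32.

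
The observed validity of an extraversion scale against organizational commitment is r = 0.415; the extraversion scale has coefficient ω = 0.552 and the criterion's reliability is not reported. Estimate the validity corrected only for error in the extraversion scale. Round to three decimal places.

Single correction: r_c = r_obs / √r_xx = 0.415 / √0.552 = 0.415 / 0.7430 ≈ 0.559.

0.559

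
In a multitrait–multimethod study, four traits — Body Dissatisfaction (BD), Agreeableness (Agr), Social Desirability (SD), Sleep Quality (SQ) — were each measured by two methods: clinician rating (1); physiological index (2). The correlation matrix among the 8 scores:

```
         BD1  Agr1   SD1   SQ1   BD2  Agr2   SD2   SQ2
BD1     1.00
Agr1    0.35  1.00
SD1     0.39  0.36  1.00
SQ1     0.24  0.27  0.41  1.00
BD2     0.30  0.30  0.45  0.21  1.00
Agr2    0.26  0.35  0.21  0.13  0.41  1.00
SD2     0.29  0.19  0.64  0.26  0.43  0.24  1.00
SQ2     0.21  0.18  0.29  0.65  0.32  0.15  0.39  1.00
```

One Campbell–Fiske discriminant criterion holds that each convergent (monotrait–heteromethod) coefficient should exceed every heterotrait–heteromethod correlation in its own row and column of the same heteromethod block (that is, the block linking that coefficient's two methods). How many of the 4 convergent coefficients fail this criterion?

Checking each validity diagonal entry against its comparison values:
BD (methods 1·2): 0.30 vs {0.26, 0.30, 0.29, 0.45, 0.21, 0.21} → fail.
Agr (methods 1·2): 0.35 vs {0.30, 0.26, 0.19, 0.21, 0.18, 0.13} → pass.
SD (methods 1·2): 0.64 vs {0.45, 0.29, 0.21, 0.19, 0.29, 0.26} → pass.
SQ (methods 1·2): 0.65 vs {0.21, 0.21, 0.13, 0.18, 0.26, 0.29} → pass.
1 of 4 fail.

1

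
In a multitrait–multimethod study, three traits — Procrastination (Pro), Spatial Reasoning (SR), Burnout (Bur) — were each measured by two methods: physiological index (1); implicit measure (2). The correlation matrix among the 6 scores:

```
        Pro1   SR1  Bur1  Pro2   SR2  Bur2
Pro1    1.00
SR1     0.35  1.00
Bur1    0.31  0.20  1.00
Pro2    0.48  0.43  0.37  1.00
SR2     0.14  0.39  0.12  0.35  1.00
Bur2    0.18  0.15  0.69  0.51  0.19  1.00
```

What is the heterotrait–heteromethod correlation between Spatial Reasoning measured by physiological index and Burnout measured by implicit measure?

Different traits and methods: r(SR1, Bur2) = 0.15.

0.15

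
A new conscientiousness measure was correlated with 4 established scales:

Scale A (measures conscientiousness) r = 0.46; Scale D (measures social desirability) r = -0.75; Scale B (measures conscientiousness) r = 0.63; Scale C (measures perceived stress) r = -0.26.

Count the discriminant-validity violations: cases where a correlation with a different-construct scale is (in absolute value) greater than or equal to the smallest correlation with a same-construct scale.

1

Convergent (same construct = conscientiousness): Scale A, Scale B.
Smallest convergent = 0.46. Discriminant |r|: 0.75, 0.26; count ≥ 0.46 → 1.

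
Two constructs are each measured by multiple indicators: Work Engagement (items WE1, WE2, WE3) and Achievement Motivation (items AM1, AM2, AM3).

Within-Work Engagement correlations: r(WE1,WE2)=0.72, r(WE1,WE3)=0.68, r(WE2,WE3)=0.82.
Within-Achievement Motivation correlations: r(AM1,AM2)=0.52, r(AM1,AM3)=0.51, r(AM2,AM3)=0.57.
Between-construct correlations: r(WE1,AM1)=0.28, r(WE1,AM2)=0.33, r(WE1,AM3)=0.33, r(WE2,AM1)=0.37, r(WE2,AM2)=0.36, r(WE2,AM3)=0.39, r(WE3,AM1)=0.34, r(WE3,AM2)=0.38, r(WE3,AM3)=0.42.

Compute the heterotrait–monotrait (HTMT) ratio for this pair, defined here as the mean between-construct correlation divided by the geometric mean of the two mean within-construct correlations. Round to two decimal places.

Between-construct mean = 3.20/9 = 0.3556.
Mean within-WE = 2.22/3 = 0.7400; mean within-AM = 1.60/3 = 0.5333.
Geometric mean = √(0.7400 × 0.5333) = 0.6282.
HTMT = 0.3556 / 0.6282 = 0.57.

0.57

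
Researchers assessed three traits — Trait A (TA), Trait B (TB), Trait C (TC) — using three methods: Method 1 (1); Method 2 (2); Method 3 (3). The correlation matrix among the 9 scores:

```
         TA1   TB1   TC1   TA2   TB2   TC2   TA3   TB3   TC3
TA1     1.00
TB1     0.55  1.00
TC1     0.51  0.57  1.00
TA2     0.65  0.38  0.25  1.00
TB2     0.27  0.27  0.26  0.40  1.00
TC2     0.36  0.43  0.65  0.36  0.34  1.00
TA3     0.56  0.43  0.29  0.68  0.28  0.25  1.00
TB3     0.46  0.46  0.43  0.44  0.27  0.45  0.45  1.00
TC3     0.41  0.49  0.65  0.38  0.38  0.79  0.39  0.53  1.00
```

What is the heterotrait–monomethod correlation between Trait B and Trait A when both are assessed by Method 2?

Different traits, same method: r(TB2, TA2) = 0.40.

0.40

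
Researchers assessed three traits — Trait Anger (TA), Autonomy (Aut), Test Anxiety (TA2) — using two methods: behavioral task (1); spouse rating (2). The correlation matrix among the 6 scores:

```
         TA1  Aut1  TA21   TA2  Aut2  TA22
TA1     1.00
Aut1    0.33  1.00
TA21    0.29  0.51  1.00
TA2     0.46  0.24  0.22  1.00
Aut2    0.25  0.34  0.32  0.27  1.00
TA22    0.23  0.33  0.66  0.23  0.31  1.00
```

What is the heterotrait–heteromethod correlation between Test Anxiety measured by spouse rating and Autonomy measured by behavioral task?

0.33

Different traits and methods: r(TA22, Aut1) = 0.33.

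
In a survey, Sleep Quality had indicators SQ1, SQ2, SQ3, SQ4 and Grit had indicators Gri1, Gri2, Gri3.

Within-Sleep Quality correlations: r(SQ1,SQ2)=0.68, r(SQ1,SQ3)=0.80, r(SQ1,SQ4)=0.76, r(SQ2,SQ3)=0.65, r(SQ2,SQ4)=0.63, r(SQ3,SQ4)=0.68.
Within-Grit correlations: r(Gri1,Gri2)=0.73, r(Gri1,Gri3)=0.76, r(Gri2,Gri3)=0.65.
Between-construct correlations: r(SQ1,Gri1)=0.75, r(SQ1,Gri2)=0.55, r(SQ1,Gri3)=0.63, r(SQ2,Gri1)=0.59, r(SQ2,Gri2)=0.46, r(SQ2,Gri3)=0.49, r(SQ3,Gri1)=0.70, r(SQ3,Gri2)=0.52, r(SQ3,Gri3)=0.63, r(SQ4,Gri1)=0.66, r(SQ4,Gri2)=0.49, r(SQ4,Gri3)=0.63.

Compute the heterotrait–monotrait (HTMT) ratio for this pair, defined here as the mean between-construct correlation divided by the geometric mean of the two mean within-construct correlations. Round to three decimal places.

0.837

Between-construct mean = 7.10/12 = 0.5917.
Mean within-SQ = 4.20/6 = 0.7000; mean within-Gri = 2.14/3 = 0.7133.
Geometric mean = √(0.7000 × 0.7133) = 0.7066.
HTMT = 0.5917 / 0.7066 = 0.837.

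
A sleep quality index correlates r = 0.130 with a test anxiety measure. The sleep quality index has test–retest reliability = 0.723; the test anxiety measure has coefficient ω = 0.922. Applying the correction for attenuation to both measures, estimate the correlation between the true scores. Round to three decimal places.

r_true = r_obs / √(r_xx · r_yy) = 0.130 / √(0.723 × 0.922) = 0.130 / √0.666606 = 0.130 / 0.8165 ≈ 0.159.

0.159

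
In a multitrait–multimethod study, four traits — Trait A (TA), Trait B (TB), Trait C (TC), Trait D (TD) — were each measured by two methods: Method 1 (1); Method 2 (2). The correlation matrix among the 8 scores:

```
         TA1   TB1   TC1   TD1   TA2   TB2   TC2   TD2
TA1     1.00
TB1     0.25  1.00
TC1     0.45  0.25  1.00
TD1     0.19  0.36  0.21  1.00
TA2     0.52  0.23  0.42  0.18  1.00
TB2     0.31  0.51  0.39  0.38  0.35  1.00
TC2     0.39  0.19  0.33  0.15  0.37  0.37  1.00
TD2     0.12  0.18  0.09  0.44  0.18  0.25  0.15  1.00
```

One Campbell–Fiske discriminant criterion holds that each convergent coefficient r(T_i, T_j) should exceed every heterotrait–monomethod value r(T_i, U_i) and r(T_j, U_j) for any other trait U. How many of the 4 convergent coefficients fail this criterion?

1

Checking each validity diagonal entry against its comparison values:
TA (methods 1·2): 0.52 vs {0.25, 0.35, 0.45, 0.37, 0.19, 0.18} → pass.
TB (methods 1·2): 0.51 vs {0.25, 0.35, 0.25, 0.37, 0.36, 0.25} → pass.
TC (methods 1·2): 0.33 vs {0.45, 0.37, 0.25, 0.37, 0.21, 0.15} → fail.
TD (methods 1·2): 0.44 vs {0.19, 0.18, 0.36, 0.25, 0.21, 0.15} → pass.
1 of 4 fail.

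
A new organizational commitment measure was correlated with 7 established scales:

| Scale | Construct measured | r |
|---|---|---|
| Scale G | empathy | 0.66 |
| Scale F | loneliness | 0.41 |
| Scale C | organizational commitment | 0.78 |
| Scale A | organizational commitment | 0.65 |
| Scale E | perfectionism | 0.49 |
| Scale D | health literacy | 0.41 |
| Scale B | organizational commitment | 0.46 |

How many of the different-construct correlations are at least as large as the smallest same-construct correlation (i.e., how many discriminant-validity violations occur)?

Convergent (same construct = organizational commitment): Scale C, Scale A, Scale B.
Smallest convergent = 0.46. Discriminant values: 0.66, 0.41, 0.49, 0.41; count ≥ 0.46 → 2.

2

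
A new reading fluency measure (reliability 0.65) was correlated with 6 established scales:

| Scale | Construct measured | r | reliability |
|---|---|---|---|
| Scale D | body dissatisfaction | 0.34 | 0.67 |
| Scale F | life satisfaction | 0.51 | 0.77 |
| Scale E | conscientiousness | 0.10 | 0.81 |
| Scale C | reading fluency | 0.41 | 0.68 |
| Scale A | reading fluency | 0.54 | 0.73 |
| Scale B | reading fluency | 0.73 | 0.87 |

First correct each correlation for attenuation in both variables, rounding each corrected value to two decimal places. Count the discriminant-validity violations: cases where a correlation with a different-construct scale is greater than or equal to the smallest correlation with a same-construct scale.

1

Disattenuated r (r / √(r_scale · r_new)):
  Scale D (disc): 0.34 / √(0.67·0.65) = 0.52
  Scale F (disc): 0.51 / √(0.77·0.65) = 0.72
  Scale E (disc): 0.10 / √(0.81·0.65) = 0.14
  Scale C (conv): 0.41 / √(0.68·0.65) = 0.62
  Scale A (conv): 0.54 / √(0.73·0.65) = 0.78
  Scale B (conv): 0.73 / √(0.87·0.65) = 0.97
Smallest convergent = 0.62. Discriminant values: 0.52, 0.72, 0.14; count ≥ 0.62 → 1.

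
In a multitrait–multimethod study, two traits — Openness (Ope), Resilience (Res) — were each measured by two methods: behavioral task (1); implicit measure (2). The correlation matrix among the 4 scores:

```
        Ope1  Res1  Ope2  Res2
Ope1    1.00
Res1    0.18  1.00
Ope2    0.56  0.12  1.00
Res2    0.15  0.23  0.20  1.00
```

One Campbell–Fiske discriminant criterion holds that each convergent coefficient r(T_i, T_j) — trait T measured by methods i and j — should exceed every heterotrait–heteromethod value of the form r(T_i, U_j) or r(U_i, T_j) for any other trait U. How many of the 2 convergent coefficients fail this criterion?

0

Checking each validity diagonal entry against its comparison values:
Ope (methods 1·2): 0.56 vs {0.15, 0.12} → pass.
Res (methods 1·2): 0.23 vs {0.12, 0.15} → pass.
0 of 2 fail.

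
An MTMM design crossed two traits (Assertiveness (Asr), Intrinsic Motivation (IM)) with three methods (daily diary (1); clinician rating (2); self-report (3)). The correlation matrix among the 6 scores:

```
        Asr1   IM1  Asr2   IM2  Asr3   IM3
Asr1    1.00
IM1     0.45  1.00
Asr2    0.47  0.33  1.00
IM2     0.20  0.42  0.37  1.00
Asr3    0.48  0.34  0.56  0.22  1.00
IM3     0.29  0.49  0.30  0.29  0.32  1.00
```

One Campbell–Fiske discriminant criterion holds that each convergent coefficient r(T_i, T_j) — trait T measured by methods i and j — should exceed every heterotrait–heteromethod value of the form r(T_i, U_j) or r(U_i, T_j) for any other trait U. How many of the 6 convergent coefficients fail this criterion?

1

Each convergent coefficient versus the relevant comparison correlations:
Asr (methods 1·2): 0.47 vs {0.20, 0.33} → pass.
Asr (methods 1·3): 0.48 vs {0.29, 0.34} → pass.
Asr (methods 2·3): 0.56 vs {0.30, 0.22} → pass.
IM (methods 1·2): 0.42 vs {0.33, 0.20} → pass.
IM (methods 1·3): 0.49 vs {0.34, 0.29} → pass.
IM (methods 2·3): 0.29 vs {0.22, 0.30} → fail.
1 of 6 fail.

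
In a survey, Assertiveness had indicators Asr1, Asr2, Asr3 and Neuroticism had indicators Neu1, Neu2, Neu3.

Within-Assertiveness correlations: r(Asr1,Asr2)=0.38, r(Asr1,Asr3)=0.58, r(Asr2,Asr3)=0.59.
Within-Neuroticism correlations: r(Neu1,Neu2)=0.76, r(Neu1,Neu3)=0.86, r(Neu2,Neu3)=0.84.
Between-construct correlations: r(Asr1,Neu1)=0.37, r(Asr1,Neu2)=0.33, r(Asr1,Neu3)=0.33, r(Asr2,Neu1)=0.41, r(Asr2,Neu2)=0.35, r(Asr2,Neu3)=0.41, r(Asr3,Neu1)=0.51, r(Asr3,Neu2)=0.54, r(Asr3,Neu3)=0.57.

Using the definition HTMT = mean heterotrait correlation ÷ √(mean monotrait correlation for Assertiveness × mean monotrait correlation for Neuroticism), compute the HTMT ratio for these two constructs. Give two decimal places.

Between-construct mean = 3.82/9 = 0.4244.
Mean within-Asr = 1.55/3 = 0.5167; mean within-Neu = 2.46/3 = 0.8200.
Geometric mean = √(0.5167 × 0.8200) = 0.6509.
HTMT = 0.4244 / 0.6509 = 0.65.

0.65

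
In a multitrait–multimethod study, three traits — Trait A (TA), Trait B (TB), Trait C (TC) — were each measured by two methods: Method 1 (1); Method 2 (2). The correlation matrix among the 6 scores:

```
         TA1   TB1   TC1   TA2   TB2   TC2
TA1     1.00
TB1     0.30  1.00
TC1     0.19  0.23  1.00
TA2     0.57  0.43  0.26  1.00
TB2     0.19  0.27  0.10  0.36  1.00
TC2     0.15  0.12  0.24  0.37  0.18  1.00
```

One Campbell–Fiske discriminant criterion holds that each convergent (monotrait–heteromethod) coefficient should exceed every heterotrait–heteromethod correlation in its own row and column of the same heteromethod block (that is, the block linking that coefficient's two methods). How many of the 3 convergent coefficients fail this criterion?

2

Each convergent coefficient versus the relevant comparison correlations:
TA (methods 1·2): 0.57 vs {0.19, 0.43, 0.15, 0.26} → pass.
TB (methods 1·2): 0.27 vs {0.43, 0.19, 0.12, 0.10} → fail.
TC (methods 1·2): 0.24 vs {0.26, 0.15, 0.10, 0.12} → fail.
2 of 3 fail.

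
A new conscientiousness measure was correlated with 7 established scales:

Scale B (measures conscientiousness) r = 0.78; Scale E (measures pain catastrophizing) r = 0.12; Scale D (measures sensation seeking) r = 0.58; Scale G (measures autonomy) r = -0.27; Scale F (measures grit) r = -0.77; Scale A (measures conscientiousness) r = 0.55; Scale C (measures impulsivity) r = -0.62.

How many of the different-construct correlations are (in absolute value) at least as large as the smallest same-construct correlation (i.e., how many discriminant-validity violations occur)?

Convergent (same construct = conscientiousness): Scale B, Scale A.
Smallest convergent = 0.55. Discriminant |r|: 0.12, 0.58, 0.27, 0.77, 0.62; count ≥ 0.55 → 3.

3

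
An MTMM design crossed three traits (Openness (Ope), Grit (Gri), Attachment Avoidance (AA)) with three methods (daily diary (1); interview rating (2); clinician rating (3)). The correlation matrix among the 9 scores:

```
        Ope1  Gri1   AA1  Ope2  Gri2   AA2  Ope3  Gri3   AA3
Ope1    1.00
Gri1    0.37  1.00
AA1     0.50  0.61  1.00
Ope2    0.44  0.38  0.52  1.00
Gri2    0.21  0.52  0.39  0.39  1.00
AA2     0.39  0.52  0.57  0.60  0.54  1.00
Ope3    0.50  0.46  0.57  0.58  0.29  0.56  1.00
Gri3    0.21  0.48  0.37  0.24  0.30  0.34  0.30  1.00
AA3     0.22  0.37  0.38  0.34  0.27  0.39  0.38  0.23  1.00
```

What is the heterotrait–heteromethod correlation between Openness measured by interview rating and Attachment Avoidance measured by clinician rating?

0.34

Different traits and methods: r(Ope2, AA3) = 0.34.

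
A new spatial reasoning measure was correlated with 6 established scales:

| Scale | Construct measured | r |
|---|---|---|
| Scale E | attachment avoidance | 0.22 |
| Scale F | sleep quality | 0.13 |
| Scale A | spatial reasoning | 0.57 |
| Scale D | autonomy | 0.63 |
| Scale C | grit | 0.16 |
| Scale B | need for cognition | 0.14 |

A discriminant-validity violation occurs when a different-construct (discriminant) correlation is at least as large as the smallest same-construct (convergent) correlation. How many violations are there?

1

Convergent (same construct = spatial reasoning): Scale A.
Smallest convergent = 0.57. Discriminant values: 0.22, 0.13, 0.63, 0.16, 0.14; count ≥ 0.57 → 1.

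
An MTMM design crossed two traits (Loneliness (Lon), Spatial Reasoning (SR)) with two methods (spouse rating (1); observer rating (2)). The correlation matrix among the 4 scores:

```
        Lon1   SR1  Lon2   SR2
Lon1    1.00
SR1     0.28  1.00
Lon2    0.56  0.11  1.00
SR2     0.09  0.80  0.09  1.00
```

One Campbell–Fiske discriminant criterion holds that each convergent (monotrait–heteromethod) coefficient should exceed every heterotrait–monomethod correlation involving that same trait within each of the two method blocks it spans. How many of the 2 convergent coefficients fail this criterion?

Checking each validity diagonal entry against its comparison values:
Lon (methods 1·2): 0.56 vs {0.28, 0.09} → pass.
SR (methods 1·2): 0.80 vs {0.28, 0.09} → pass.
0 of 2 fail.

0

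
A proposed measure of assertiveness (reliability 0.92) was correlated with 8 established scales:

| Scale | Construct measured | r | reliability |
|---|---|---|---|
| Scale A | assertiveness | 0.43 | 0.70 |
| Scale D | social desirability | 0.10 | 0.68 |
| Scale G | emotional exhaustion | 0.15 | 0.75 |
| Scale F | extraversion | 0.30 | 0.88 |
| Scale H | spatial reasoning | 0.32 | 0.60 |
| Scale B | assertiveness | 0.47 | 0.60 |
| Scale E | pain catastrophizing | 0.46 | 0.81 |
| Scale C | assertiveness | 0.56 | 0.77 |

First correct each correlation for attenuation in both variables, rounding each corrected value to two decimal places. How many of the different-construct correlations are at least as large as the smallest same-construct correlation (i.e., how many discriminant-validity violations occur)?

0

Disattenuated r (r / √(r_scale · r_new)):
  Scale A (conv): 0.43 / √(0.70·0.92) = 0.54
  Scale D (disc): 0.10 / √(0.68·0.92) = 0.13
  Scale G (disc): 0.15 / √(0.75·0.92) = 0.18
  Scale F (disc): 0.30 / √(0.88·0.92) = 0.33
  Scale H (disc): 0.32 / √(0.60·0.92) = 0.43
  Scale B (conv): 0.47 / √(0.60·0.92) = 0.63
  Scale E (disc): 0.46 / √(0.81·0.92) = 0.53
  Scale C (conv): 0.56 / √(0.77·0.92) = 0.67
Smallest convergent = 0.54. Discriminant values: 0.13, 0.18, 0.33, 0.43, 0.53; count ≥ 0.54 → 0.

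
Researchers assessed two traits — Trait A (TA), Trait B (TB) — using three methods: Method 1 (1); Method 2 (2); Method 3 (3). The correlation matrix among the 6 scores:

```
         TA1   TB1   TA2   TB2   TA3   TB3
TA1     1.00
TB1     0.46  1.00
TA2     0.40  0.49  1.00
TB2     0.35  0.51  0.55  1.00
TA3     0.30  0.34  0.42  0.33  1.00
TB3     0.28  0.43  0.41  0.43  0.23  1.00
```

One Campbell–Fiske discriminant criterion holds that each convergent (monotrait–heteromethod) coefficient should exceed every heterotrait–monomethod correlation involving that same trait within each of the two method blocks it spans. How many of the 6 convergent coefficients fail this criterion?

6

Checking each validity diagonal entry against its comparison values:
TA (methods 1·2): 0.40 vs {0.46, 0.55} → fail.
TA (methods 1·3): 0.30 vs {0.46, 0.23} → fail.
TA (methods 2·3): 0.42 vs {0.55, 0.23} → fail.
TB (methods 1·2): 0.51 vs {0.46, 0.55} → fail.
TB (methods 1·3): 0.43 vs {0.46, 0.23} → fail.
TB (methods 2·3): 0.43 vs {0.55, 0.23} → fail.
6 of 6 fail.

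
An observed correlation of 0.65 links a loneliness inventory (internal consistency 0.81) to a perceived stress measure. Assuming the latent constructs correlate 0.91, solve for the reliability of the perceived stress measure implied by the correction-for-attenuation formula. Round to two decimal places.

r_true = r_obs / √(r_xx · r_yy) ⇒ 0.91 = 0.65 / √(0.81 · r_yy).
√(0.81 · r_yy) = 0.65 / 0.91 = 0.7143; 0.81 · r_yy = 0.5102; r_yy = 0.5102 / 0.81 ≈ 0.63.

0.63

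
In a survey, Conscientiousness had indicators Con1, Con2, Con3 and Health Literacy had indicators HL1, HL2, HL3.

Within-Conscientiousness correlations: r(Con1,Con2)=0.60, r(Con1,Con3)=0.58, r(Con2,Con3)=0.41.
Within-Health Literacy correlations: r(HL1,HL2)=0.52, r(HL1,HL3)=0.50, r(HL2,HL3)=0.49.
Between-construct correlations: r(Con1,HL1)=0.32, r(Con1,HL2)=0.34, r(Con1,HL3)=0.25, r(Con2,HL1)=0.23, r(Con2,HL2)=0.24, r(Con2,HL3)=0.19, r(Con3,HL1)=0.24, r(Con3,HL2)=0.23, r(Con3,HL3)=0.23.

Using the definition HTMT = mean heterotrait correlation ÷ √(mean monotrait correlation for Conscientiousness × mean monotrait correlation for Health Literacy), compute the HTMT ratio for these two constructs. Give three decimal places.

0.488

Mean heterotrait r = 2.27/9 = 0.2522.
Mean within-Con = 1.59/3 = 0.5300; mean within-HL = 1.51/3 = 0.5033.
Geometric mean = √(0.5300 × 0.5033) = 0.5165.
HTMT = 0.2522 / 0.5165 = 0.488.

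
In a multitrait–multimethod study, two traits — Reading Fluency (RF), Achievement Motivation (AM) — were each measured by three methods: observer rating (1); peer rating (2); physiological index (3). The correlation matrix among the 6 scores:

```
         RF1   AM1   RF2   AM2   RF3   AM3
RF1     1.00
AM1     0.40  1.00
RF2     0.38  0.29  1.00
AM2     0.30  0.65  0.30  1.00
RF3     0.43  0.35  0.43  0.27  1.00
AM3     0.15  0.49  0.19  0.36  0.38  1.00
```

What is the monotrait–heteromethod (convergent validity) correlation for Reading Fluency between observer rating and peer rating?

Same trait (RF), different methods: r(RF1, RF2) = 0.38.

0.38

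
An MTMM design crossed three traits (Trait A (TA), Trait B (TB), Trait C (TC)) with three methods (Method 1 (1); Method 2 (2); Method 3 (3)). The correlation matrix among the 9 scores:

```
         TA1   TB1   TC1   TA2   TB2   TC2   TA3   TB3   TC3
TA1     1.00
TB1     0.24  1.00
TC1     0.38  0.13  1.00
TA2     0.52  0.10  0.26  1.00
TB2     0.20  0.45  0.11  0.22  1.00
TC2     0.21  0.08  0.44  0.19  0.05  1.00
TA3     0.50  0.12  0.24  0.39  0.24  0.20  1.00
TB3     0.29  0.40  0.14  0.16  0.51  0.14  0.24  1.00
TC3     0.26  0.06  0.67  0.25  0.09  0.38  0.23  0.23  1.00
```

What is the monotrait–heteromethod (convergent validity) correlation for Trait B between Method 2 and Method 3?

Same trait (TB), different methods: r(TB2, TB3) = 0.51.

0.51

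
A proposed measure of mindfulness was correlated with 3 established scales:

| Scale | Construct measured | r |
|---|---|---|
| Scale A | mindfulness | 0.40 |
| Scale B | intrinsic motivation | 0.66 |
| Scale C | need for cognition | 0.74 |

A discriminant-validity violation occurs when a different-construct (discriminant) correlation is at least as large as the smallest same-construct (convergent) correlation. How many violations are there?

2

Convergent (same construct = mindfulness): Scale A.
Smallest convergent = 0.40. Discriminant values: 0.66, 0.74; count ≥ 0.40 → 2.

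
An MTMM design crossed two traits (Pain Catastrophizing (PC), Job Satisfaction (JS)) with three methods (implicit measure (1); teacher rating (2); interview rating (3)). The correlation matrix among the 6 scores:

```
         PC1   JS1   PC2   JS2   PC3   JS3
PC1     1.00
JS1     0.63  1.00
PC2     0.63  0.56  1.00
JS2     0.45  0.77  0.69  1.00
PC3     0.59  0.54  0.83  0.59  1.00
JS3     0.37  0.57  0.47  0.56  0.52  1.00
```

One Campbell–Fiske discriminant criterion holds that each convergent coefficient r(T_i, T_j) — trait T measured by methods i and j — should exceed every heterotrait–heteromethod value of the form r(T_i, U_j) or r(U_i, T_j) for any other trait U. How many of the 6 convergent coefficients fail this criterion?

Convergent coefficients and their comparison sets:
PC (methods 1·2): 0.63 vs {0.45, 0.56} → pass.
PC (methods 1·3): 0.59 vs {0.37, 0.54} → pass.
PC (methods 2·3): 0.83 vs {0.47, 0.59} → pass.
JS (methods 1·2): 0.77 vs {0.56, 0.45} → pass.
JS (methods 1·3): 0.57 vs {0.54, 0.37} → pass.
JS (methods 2·3): 0.56 vs {0.59, 0.47} → fail.
1 of 6 fail.

1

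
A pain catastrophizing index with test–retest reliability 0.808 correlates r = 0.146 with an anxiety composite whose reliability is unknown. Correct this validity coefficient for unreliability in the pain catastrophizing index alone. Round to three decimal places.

Single correction: r_c = r_obs / √r_xx = 0.146 / √0.808 = 0.146 / 0.8989 ≈ 0.162.

0.162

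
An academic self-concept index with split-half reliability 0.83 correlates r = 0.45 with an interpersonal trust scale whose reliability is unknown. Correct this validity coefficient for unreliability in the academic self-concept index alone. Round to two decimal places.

0.49

Single correction: r_c = r_obs / √r_xx = 0.45 / √0.83 = 0.45 / 0.9110 ≈ 0.49.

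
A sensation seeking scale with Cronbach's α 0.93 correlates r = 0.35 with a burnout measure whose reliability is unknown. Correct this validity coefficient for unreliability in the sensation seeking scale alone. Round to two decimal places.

Single correction: r_c = r_obs / √r_xx = 0.35 / √0.93 = 0.35 / 0.9644 ≈ 0.36.

0.36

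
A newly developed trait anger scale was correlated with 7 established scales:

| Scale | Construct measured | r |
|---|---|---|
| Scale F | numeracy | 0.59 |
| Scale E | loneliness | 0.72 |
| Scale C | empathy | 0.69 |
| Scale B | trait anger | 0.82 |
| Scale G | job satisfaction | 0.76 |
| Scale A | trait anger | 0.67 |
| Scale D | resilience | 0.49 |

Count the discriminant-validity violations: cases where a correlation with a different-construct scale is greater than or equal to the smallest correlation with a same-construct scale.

3

Convergent (same construct = trait anger): Scale B, Scale A.
Smallest convergent = 0.67. Discriminant values: 0.59, 0.72, 0.69, 0.76, 0.49; count ≥ 0.67 → 3.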